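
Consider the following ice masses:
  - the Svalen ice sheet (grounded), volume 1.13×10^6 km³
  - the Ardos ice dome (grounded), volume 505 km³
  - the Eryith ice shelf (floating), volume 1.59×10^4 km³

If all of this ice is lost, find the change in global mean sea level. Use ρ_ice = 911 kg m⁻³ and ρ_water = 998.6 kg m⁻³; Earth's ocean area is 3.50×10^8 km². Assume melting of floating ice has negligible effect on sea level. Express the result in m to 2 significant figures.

Svalen: 1.13×10^6 km³ × (911/998.6) = 1.031×10^6 km³ of water.
Ardos: 505 km³ × (911/998.6) = 460.7 km³ of water.
The Eryith ice shelf is floating and already displaces its own weight of water, so its melt adds essentially nothing to sea level.
Total added water ≈ 1.031×10^15 m³ over 3.50×10^14 m² → Δh = 2.95 m.

≈ 2.9 m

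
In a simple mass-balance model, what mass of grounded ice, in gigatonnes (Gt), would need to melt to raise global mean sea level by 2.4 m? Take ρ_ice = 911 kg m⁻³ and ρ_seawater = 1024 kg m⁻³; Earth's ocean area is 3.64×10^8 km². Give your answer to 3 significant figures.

≈ 8.95×10^5 Gt

Required water volume = Δh × A = 2.4 m × 3.64×10^14 m² = 8.736×10^14 m³.
ρ_w = 1024 kg m⁻³, so the mass of water = 8.736×10^14 m³ × 1024 kg m⁻³ = 8.946×10^17 kg = 8.95×10^5 Gt (and the same mass of ice, by conservation).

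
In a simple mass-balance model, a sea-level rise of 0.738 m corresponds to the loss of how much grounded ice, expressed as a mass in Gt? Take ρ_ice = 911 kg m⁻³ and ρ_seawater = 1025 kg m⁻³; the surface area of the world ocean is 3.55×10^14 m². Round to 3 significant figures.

Required water volume = Δh × A = 0.738 m × 3.55×10^14 m² = 2.620×10^14 m³.
ρ_w = 1025 kg m⁻³, so the mass of water = 2.620×10^14 m³ × 1025 kg m⁻³ = 2.685×10^17 kg = 2.69×10^5 Gt (and the same mass of ice, by conservation).

≈ 2.69×10^5 Gt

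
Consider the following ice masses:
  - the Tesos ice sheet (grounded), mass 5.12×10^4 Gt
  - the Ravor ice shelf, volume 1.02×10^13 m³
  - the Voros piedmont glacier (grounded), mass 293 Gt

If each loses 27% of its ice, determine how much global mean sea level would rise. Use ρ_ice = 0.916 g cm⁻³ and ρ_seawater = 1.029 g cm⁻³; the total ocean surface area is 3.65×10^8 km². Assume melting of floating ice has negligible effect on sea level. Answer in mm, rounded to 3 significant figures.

≈ 37.0 mm

Tesos: 0.27 × 5.12×10^4 Gt = 1.382×10^16 kg; dividing by ρ_w = 1.029 g cm⁻³ = 1029 kg m⁻³ gives 1.343×10^13 m³ of water.
The Ravor ice shelf is floating and already displaces its own weight of water, so its melt adds essentially nothing to sea level.
Voros: 0.27 × 293 Gt = 7.911×10^13 kg; dividing by ρ_w = 1029 kg m⁻³ gives 7.688×10^10 m³ of water.
Total added water ≈ 1.351×10^13 m³ over 3.65×10^14 m² → Δh = 0.0370 m = 37.0 mm.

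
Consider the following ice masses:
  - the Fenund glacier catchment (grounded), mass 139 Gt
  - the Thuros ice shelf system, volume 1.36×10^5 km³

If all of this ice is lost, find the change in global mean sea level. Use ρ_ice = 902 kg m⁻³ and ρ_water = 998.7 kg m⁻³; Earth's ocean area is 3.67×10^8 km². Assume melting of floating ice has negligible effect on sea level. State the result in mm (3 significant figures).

Fenund: 139 Gt = 1.390×10^14 kg; dividing by ρ_w = 998.7 kg m⁻³ gives 1.392×10^11 m³ of water.
The Thuros ice shelf system is floating and already displaces its own weight of water, so its melt adds essentially nothing to sea level.
Total added water ≈ 1.392×10^11 m³ over 3.67×10^14 m² → Δh = 3.79×10^-4 m = 0.379 mm.

≈ 0.379 mm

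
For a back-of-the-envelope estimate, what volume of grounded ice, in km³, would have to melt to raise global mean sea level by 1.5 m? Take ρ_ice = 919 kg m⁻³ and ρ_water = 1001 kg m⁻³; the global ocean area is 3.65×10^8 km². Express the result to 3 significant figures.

Required water volume = Δh × A = 1.5 m × 3.65×10^14 m² = 5.475×10^14 m³ = 5.475×10^5 km³.
Ice volume = water volume × ρ_w/ρ_ice = 5.475×10^5 × 1001/919 = 5.96×10^5 km³.

≈ 5.96×10^5 km³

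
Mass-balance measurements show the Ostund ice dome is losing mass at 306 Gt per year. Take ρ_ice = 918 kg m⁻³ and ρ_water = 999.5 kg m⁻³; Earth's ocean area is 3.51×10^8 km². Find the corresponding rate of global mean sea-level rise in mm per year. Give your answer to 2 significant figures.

≈ 0.87 mm/yr

ρ_w = 999.5 kg m⁻³. Annual water volume added = 306 Gt / ρ_w = 3.060×10^14 kg / 999.5 kg m⁻³ = 3.062×10^11 m³.
Δh per year = 3.062×10^11 / 3.51×10^14 = 8.72×10^-4 m = 0.87 mm.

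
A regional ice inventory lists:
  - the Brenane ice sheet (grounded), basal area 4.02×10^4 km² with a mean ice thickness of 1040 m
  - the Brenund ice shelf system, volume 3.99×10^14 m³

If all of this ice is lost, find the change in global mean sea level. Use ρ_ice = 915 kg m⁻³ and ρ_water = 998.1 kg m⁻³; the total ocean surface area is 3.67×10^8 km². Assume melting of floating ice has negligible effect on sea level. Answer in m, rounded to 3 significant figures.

≈ 0.104 m

Brenane: ice volume = 4.02×10^4 km² × 1040 m = 4.181×10^4 km³; 4.181×10^4 × (915/998.1) = 3.833×10^4 km³ of water.
The Brenund ice shelf system is floating and already displaces its own weight of water, so its melt adds essentially nothing to sea level.
Total added water ≈ 3.833×10^13 m³ over 3.67×10^14 m² → Δh = 0.104 m.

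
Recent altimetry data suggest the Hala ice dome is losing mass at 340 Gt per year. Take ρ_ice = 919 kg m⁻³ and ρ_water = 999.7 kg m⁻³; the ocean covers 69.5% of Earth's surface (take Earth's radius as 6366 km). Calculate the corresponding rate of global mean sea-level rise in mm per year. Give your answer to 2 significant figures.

ρ_w = 999.7 kg m⁻³. Annual water volume added = 340 Gt / ρ_w = 3.400×10^14 kg / 999.7 kg m⁻³ = 3.401×10^11 m³.
Δh per year = 3.401×10^11 / 3.54×10^14 = 9.61×10^-4 m = 0.96 mm.

≈ 0.96 mm/yr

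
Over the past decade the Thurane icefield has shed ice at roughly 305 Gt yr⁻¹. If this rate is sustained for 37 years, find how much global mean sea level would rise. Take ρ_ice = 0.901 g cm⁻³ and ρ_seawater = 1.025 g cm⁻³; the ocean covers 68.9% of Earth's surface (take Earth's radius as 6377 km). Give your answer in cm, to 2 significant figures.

≈ 3.1 cm

Total mass lost = 305 Gt/yr × 37 yr = 1.128×10^4 Gt = 1.128×10^16 kg.
ρ_w = 1.025 g cm⁻³ = 1025 kg m⁻³, so water volume = 1.128×10^16 / 1025 = 1.101×10^13 m³.
Δh = 1.101×10^13 / 3.52×10^14 = 0.0313 m = 3.1 cm.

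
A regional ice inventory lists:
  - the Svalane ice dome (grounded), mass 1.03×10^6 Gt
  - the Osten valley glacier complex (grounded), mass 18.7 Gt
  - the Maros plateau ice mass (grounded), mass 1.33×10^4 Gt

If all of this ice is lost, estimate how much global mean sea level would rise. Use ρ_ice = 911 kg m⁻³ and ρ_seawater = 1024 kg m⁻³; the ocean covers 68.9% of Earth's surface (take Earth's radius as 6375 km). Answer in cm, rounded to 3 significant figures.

≈ 290 cm

Svalane: 1.03×10^6 Gt = 1.030×10^18 kg; dividing by ρ_w = 1024 kg m⁻³ gives 1.006×10^15 m³ of water.
Osten: 18.7 Gt = 1.870×10^13 kg; dividing by ρ_w = 1024 kg m⁻³ gives 1.826×10^10 m³ of water.
Maros: 1.33×10^4 Gt = 1.330×10^16 kg; dividing by ρ_w = 1024 kg m⁻³ gives 1.299×10^13 m³ of water.
Total added water ≈ 1.019×10^15 m³ over 3.52×10^14 m² → Δh = 2.90 m = 290 cm.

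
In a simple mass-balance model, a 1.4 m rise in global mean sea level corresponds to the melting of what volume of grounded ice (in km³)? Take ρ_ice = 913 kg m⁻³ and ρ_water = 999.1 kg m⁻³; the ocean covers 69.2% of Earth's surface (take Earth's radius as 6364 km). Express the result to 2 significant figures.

Required water volume = Δh × A = 1.4 m × 3.52×10^14 m² = 4.931×10^14 m³ = 4.931×10^5 km³.
Ice volume = water volume × ρ_w/ρ_ice = 4.931×10^5 × 999.1/913 = 5.4×10^5 km³.

≈ 5.4×10^5 km³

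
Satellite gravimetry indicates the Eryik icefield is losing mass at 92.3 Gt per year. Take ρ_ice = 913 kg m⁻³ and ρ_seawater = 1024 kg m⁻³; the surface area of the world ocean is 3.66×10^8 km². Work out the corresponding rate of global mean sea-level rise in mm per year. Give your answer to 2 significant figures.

≈ 0.25 mm/yr

ρ_w = 1024 kg m⁻³. Annual water volume added = 92.3 Gt / ρ_w = 9.230×10^13 kg / 1024 kg m⁻³ = 9.014×10^10 m³.
Δh per year = 9.014×10^10 / 3.66×10^14 = 2.46×10^-4 m = 0.25 mm.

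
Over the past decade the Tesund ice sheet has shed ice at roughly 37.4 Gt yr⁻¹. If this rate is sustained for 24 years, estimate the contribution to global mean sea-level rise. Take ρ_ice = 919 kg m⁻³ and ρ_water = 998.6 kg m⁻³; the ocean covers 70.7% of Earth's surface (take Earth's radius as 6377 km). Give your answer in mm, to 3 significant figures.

≈ 2.49 mm

Total mass lost = 37.4 Gt/yr × 24 yr = 897.6 Gt = 8.976×10^14 kg.
ρ_w = 998.6 kg m⁻³, so water volume = 8.976×10^14 / 998.6 = 8.989×10^11 m³.
Δh = 8.989×10^11 / 3.61×10^14 = 2.49×10^-3 m = 2.49 mm.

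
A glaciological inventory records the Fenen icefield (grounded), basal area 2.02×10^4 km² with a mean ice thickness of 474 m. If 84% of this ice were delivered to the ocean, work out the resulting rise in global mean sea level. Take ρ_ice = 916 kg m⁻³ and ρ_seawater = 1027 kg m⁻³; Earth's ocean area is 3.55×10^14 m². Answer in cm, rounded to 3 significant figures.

≈ 2.02 cm

Fenen: ice volume = 2.02×10^4 km² × 474 m = 9575 km³; 0.84 × 9575 × (916/1027) = 7174 km³ of water.
Spread over 3.55×10^14 m² of ocean, Δh = 7.174×10^12 / 3.55×10^14 = 0.0202 m = 2.02 cm.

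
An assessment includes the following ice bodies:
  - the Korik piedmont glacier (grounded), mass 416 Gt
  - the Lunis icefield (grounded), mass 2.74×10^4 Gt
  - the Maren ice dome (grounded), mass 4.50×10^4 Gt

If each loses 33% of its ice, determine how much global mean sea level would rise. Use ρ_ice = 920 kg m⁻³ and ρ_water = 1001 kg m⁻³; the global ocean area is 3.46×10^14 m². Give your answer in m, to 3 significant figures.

Korik: 0.33 × 416 Gt = 1.373×10^14 kg; dividing by ρ_w = 1001 kg m⁻³ gives 1.371×10^11 m³ of water.
Lunis: 0.33 × 2.74×10^4 Gt = 9.042×10^15 kg; dividing by ρ_w = 1001 kg m⁻³ gives 9.033×10^12 m³ of water.
Maren: 0.33 × 4.50×10^4 Gt = 1.485×10^16 kg; dividing by ρ_w = 1001 kg m⁻³ gives 1.484×10^13 m³ of water.
Total added water ≈ 2.401×10^13 m³ over 3.46×10^14 m² → Δh = 0.0694 m.

≈ 0.0694 m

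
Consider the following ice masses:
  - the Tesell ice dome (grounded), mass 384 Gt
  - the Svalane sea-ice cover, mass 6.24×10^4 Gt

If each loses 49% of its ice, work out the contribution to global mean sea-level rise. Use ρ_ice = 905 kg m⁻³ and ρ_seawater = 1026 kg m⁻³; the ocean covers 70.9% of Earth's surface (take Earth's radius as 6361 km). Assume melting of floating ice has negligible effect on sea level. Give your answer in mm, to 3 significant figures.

Tesell: 0.49 × 384 Gt = 1.882×10^14 kg; dividing by ρ_w = 1026 kg m⁻³ gives 1.834×10^11 m³ of water.
The Svalane sea-ice cover is floating and already displaces its own weight of water, so its melt adds essentially nothing to sea level.
Total added water ≈ 1.834×10^11 m³ over 3.61×10^14 m² → Δh = 5.09×10^-4 m = 0.509 mm.

≈ 0.509 mm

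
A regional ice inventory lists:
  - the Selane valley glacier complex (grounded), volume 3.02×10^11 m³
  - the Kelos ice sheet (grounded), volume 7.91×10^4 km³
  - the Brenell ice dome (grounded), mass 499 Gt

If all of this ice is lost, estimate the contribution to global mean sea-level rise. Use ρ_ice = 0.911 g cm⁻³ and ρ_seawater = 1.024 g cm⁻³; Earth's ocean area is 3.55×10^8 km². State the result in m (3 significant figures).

Selane: 3.02×10^11 m³ × (911/1024) = 2.687×10^11 m³ of water.
Kelos: 7.91×10^4 km³ × (911/1024) = 7.037×10^4 km³ of water.
Brenell: 499 Gt = 4.990×10^14 kg; dividing by ρ_w = 1.024 g cm⁻³ = 1024 kg m⁻³ gives 4.873×10^11 m³ of water.
Total added water ≈ 7.113×10^13 m³ over 3.55×10^14 m² → Δh = 0.200 m.

≈ 0.200 m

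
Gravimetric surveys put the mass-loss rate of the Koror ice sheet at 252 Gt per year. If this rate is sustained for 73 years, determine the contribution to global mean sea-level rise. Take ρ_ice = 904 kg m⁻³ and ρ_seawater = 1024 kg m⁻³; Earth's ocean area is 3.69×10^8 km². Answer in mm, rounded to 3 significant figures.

Total mass lost = 252 Gt/yr × 73 yr = 1.840×10^4 Gt = 1.840×10^16 kg.
ρ_w = 1024 kg m⁻³, so water volume = 1.840×10^16 / 1024 = 1.796×10^13 m³.
Δh = 1.796×10^13 / 3.69×10^14 = 0.0487 m = 48.7 mm.

≈ 48.7 mm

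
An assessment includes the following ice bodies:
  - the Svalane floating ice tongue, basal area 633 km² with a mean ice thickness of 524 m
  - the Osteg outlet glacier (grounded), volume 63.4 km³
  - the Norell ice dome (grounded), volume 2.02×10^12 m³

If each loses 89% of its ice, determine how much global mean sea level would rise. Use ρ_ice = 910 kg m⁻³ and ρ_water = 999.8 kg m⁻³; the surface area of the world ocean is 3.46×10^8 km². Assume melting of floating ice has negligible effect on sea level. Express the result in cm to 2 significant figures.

The Svalane floating ice tongue is floating and already displaces its own weight of water, so its melt adds essentially nothing to sea level.
Osteg: 0.89 × 63.4 km³ × (910/999.8) = 51.36 km³ of water.
Norell: 0.89 × 2.02×10^12 m³ × (910/999.8) = 1.636×10^12 m³ of water.
Total added water ≈ 1.688×10^12 m³ over 3.46×10^14 m² → Δh = 4.88×10^-3 m = 0.49 cm.

≈ 0.49 cm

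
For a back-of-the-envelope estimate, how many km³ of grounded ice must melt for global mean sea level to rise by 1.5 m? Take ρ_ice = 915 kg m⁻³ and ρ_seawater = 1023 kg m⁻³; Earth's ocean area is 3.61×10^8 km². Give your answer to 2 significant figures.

Required water volume = Δh × A = 1.5 m × 3.61×10^14 m² = 5.415×10^14 m³ = 5.415×10^5 km³.
Ice volume = water volume × ρ_w/ρ_ice = 5.415×10^5 × 1023/915 = 6.1×10^5 km³.

≈ 6.1×10^5 km³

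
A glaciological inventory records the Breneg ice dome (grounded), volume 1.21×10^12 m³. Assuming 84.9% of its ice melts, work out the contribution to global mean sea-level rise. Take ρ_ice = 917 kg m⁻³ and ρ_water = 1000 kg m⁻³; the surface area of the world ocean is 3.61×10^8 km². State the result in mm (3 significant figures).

Breneg: 0.849 × 1.21×10^12 m³ × (917/1000) = 9.420×10^11 m³ of water.
Spread over 3.61×10^14 m² of ocean, Δh = 9.420×10^11 / 3.61×10^14 = 2.61×10^-3 m = 2.61 mm.

≈ 2.61 mm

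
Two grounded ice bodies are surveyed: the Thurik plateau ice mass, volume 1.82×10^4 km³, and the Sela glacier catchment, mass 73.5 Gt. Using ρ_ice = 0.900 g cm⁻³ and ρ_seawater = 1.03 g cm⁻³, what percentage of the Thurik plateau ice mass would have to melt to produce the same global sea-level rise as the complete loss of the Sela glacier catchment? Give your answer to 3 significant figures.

Equal sea-level rise means equal mass of meltwater, i.e. equal mass of ice lost.
Ice mass of Sela: 7.350×10^13 kg; ice mass of Thurik: 1.638×10^16 kg.
Fraction required = 7.350×10^13 / 1.638×10^16 = 4.49×10^-3 → 0.449 %.

≈ 0.449 %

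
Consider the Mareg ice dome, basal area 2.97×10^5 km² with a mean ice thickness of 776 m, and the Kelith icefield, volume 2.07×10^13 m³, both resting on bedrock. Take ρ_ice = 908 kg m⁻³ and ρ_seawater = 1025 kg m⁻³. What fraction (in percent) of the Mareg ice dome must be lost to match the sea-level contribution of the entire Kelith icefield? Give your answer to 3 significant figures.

≈ 8.98 %

Equal sea-level rise means equal mass of meltwater, i.e. equal mass of ice lost.
Ice mass of Kelith: 1.880×10^16 kg; ice mass of Mareg: 2.093×10^17 kg.
Fraction required = 1.880×10^16 / 2.093×10^17 = 0.0898 → 8.98 %.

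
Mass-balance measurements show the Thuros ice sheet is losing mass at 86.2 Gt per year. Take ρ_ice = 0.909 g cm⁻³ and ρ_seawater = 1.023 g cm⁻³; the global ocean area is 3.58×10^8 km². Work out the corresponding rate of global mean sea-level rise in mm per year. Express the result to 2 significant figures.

ρ_w = 1.023 g cm⁻³ = 1023 kg m⁻³. Annual water volume added = 86.2 Gt / ρ_w = 8.620×10^13 kg / 1023 kg m⁻³ = 8.426×10^10 m³.
Δh per year = 8.426×10^10 / 3.58×10^14 = 2.35×10^-4 m = 0.24 mm.

≈ 0.24 mm/yr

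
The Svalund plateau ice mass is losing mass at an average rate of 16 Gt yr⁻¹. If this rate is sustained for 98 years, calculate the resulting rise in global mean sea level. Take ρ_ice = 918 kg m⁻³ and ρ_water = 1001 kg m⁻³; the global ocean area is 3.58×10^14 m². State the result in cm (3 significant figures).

Total mass lost = 16 Gt/yr × 98 yr = 1568 Gt = 1.568×10^15 kg.
ρ_w = 1001 kg m⁻³, so water volume = 1.568×10^15 / 1001 = 1.566×10^12 m³.
Δh = 1.566×10^12 / 3.58×10^14 = 4.38×10^-3 m = 0.438 cm.

≈ 0.438 cm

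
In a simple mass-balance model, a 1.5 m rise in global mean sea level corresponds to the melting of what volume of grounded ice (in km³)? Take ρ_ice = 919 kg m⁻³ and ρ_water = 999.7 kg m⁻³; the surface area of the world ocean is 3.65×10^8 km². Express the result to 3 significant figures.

≈ 5.96×10^5 km³

Required water volume = Δh × A = 1.5 m × 3.65×10^14 m² = 5.475×10^14 m³ = 5.475×10^5 km³.
Ice volume = water volume × ρ_w/ρ_ice = 5.475×10^5 × 999.7/919 = 5.96×10^5 km³.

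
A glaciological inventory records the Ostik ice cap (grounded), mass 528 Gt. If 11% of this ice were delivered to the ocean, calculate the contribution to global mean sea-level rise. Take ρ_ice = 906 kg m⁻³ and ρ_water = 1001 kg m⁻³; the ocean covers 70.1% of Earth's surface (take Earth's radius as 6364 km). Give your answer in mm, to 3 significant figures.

≈ 0.163 mm

Ostik: 0.11 × 528 Gt = 5.808×10^13 kg; dividing by ρ_w = 1001 kg m⁻³ gives 5.802×10^10 m³ of water.
Spread over 3.57×10^14 m² of ocean, Δh = 5.802×10^10 / 3.57×10^14 = 1.63×10^-4 m = 0.163 mm.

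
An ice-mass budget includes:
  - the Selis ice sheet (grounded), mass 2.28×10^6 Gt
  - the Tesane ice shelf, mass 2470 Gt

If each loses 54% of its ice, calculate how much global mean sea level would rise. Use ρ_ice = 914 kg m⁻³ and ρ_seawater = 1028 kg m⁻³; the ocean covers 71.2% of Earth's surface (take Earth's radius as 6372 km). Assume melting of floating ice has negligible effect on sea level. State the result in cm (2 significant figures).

≈ 330 cm

Selis: 0.54 × 2.28×10^6 Gt = 1.231×10^18 kg; dividing by ρ_w = 1028 kg m⁻³ gives 1.198×10^15 m³ of water.
The Tesane ice shelf is floating and already displaces its own weight of water, so its melt adds essentially nothing to sea level.
Total added water ≈ 1.198×10^15 m³ over 3.63×10^14 m² → Δh = 3.30 m = 330 cm.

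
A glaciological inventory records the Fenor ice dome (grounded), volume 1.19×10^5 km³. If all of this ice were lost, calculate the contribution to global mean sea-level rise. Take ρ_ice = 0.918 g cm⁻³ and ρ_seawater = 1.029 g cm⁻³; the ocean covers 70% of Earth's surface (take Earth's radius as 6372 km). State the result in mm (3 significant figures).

Fenor: 1.19×10^5 km³ × (918/1029) = 1.062×10^5 km³ of water.
Spread over 3.57×10^14 m² of ocean, Δh = 1.062×10^14 / 3.57×10^14 = 0.297 m = 297 mm.

≈ 297 mm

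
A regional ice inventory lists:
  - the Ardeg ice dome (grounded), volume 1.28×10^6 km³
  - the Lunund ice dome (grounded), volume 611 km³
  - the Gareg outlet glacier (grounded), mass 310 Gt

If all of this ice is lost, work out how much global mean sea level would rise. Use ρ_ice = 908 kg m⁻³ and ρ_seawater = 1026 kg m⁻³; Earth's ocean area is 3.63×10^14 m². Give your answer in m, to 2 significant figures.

Ardeg: 1.28×10^6 km³ × (908/1026) = 1.133×10^6 km³ of water.
Lunund: 611 km³ × (908/1026) = 540.7 km³ of water.
Gareg: 310 Gt = 3.100×10^14 kg; dividing by ρ_w = 1026 kg m⁻³ gives 3.021×10^11 m³ of water.
Total added water ≈ 1.134×10^15 m³ over 3.63×10^14 m² → Δh = 3.12 m.

≈ 3.1 m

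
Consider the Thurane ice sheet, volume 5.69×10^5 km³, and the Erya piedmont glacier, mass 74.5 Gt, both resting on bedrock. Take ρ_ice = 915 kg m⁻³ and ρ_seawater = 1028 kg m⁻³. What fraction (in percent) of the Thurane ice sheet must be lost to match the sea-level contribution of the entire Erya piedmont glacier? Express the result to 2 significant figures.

≈ 0.014 %

Equal sea-level rise means equal mass of meltwater, i.e. equal mass of ice lost.
Ice mass of Erya: 7.450×10^13 kg; ice mass of Thurane: 5.206×10^17 kg.
Fraction required = 7.450×10^13 / 5.206×10^17 = 1.43×10^-4 → 0.014 %.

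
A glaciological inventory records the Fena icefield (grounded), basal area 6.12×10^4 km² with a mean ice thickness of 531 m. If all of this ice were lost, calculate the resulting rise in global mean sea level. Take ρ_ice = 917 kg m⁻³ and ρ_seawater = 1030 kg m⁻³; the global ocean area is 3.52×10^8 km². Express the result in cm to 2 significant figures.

Fena: ice volume = 6.12×10^4 km² × 531 m = 3.250×10^4 km³; 3.250×10^4 × (917/1030) = 2.893×10^4 km³ of water.
Spread over 3.52×10^14 m² of ocean, Δh = 2.893×10^13 / 3.52×10^14 = 0.0822 m = 8.2 cm.

≈ 8.2 cm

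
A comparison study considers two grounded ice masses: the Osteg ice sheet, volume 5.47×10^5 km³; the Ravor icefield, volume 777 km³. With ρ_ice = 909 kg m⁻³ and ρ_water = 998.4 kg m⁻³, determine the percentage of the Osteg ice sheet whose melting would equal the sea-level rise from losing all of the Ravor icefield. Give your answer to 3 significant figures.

Equal sea-level rise means equal mass of meltwater, i.e. equal mass of ice lost.
Ice mass of Ravor: 7.063×10^14 kg; ice mass of Osteg: 4.972×10^17 kg.
Fraction required = 7.063×10^14 / 4.972×10^17 = 1.42×10^-3 → 0.142 %.

≈ 0.142 %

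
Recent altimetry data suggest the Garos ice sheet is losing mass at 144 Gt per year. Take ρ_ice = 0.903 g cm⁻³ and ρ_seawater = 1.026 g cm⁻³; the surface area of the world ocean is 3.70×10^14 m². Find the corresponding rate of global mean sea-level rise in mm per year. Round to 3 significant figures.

ρ_w = 1.026 g cm⁻³ = 1026 kg m⁻³. Annual water volume added = 144 Gt / ρ_w = 1.440×10^14 kg / 1026 kg m⁻³ = 1.404×10^11 m³.
Δh per year = 1.404×10^11 / 3.70×10^14 = 3.79×10^-4 m = 0.379 mm.

≈ 0.379 mm/yr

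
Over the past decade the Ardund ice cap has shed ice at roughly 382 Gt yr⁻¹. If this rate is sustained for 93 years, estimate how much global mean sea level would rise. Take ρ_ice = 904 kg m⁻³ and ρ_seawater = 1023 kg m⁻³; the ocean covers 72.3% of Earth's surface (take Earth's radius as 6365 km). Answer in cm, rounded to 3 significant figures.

Total mass lost = 382 Gt/yr × 93 yr = 3.553×10^4 Gt = 3.553×10^16 kg.
ρ_w = 1023 kg m⁻³, so water volume = 3.553×10^16 / 1023 = 3.473×10^13 m³.
Δh = 3.473×10^13 / 3.68×10^14 = 0.0943 m = 9.43 cm.

≈ 9.43 cm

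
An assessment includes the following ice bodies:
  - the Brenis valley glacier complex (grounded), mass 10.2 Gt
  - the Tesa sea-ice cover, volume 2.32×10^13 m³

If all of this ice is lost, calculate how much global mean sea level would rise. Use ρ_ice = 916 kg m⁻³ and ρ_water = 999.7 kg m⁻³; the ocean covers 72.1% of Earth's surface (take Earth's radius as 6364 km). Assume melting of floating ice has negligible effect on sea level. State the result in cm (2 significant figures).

≈ 2.8×10^-3 cm

Brenis: 10.2 Gt = 1.020×10^13 kg; dividing by ρ_w = 999.7 kg m⁻³ gives 1.020×10^10 m³ of water.
The Tesa sea-ice cover is floating and already displaces its own weight of water, so its melt adds essentially nothing to sea level.
Total added water ≈ 1.020×10^10 m³ over 3.67×10^14 m² → Δh = 2.78×10^-5 m = 2.8×10^-3 cm.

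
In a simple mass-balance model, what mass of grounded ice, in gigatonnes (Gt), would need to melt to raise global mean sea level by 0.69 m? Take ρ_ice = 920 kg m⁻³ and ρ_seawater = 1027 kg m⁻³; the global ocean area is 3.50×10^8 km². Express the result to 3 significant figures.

Required water volume = Δh × A = 0.69 m × 3.50×10^14 m² = 2.415×10^14 m³.
ρ_w = 1027 kg m⁻³, so the mass of water = 2.415×10^14 m³ × 1027 kg m⁻³ = 2.480×10^17 kg = 2.48×10^5 Gt (and the same mass of ice, by conservation).

≈ 2.48×10^5 Gt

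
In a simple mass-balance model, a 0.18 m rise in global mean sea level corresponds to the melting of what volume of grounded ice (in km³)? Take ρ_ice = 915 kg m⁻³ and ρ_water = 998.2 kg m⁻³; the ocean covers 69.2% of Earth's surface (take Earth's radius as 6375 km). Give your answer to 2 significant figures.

≈ 6.9×10^4 km³

Required water volume = Δh × A = 0.18 m × 3.53×10^14 m² = 6.361×10^13 m³ = 6.361×10^4 km³.
Ice volume = water volume × ρ_w/ρ_ice = 6.361×10^4 × 998.2/915 = 6.9×10^4 km³.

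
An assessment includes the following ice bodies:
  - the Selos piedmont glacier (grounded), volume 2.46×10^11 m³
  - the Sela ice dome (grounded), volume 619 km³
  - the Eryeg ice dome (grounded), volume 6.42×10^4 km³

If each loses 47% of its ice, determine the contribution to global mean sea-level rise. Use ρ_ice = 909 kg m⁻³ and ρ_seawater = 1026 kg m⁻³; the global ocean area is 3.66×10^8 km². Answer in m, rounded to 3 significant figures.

Selos: 0.47 × 2.46×10^11 m³ × (909/1026) = 1.024×10^11 m³ of water.
Sela: 0.47 × 619 km³ × (909/1026) = 257.8 km³ of water.
Eryeg: 0.47 × 6.42×10^4 km³ × (909/1026) = 2.673×10^4 km³ of water.
Total added water ≈ 2.709×10^13 m³ over 3.66×10^14 m² → Δh = 0.0740 m.

≈ 0.0740 m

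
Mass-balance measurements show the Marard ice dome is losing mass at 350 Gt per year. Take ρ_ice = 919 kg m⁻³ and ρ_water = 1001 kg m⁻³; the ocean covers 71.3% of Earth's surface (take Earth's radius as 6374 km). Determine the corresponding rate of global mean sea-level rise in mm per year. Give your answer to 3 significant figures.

ρ_w = 1001 kg m⁻³. Annual water volume added = 350 Gt / ρ_w = 3.500×10^14 kg / 1001 kg m⁻³ = 3.497×10^11 m³.
Δh per year = 3.497×10^11 / 3.64×10^14 = 9.61×10^-4 m = 0.961 mm.

≈ 0.961 mm/yr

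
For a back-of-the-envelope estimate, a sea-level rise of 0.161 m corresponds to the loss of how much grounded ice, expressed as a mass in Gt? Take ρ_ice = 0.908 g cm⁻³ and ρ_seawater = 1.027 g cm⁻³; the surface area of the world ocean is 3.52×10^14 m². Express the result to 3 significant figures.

Required water volume = Δh × A = 0.161 m × 3.52×10^14 m² = 5.667×10^13 m³.
ρ_w = 1.027 g cm⁻³ = 1027 kg m⁻³, so the mass of water = 5.667×10^13 m³ × 1027 kg m⁻³ = 5.820×10^16 kg = 5.82×10^4 Gt (and the same mass of ice, by conservation).

≈ 5.82×10^4 Gt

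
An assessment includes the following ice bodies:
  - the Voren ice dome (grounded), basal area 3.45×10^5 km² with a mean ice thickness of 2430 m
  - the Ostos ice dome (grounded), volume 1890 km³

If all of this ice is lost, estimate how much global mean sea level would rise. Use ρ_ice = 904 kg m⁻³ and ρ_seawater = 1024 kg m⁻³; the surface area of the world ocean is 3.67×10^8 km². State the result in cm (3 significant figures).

≈ 202 cm

Voren: ice volume = 3.45×10^5 km² × 2430 m = 8.384×10^5 km³; 8.384×10^5 × (904/1024) = 7.401×10^5 km³ of water.
Ostos: 1890 km³ × (904/1024) = 1669 km³ of water.
Total added water ≈ 7.418×10^14 m³ over 3.67×10^14 m² → Δh = 2.02 m = 202 cm.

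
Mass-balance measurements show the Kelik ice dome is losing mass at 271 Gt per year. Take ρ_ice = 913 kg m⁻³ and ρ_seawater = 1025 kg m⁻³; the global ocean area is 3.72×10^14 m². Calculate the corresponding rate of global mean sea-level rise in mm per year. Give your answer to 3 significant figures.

ρ_w = 1025 kg m⁻³. Annual water volume added = 271 Gt / ρ_w = 2.710×10^14 kg / 1025 kg m⁻³ = 2.644×10^11 m³.
Δh per year = 2.644×10^11 / 3.72×10^14 = 7.11×10^-4 m = 0.711 mm.

≈ 0.711 mm/yr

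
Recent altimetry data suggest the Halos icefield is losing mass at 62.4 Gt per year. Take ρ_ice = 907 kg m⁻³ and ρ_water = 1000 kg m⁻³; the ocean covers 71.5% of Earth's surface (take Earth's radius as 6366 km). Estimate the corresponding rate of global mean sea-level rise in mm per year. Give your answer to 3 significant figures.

≈ 0.171 mm/yr

ρ_w = 1000 kg m⁻³. Annual water volume added = 62.4 Gt / ρ_w = 6.240×10^13 kg / 1000 kg m⁻³ = 6.240×10^10 m³.
Δh per year = 6.240×10^10 / 3.64×10^14 = 1.71×10^-4 m = 0.171 mm.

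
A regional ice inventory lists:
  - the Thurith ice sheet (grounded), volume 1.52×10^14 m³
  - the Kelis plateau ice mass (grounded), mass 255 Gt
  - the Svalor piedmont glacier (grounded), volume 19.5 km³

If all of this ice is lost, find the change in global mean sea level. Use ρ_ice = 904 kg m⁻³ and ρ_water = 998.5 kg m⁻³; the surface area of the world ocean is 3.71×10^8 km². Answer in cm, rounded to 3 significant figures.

≈ 37.2 cm

Thurith: 1.52×10^14 m³ × (904/998.5) = 1.376×10^14 m³ of water.
Kelis: 255 Gt = 2.550×10^14 kg; dividing by ρ_w = 998.5 kg m⁻³ gives 2.554×10^11 m³ of water.
Svalor: 19.5 km³ × (904/998.5) = 17.65 km³ of water.
Total added water ≈ 1.379×10^14 m³ over 3.71×10^14 m² → Δh = 0.372 m = 37.2 cm.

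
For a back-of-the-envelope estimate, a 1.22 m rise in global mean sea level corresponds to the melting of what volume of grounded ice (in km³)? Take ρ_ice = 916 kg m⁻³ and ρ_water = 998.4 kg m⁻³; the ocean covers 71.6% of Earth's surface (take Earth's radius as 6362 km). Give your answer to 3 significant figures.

Required water volume = Δh × A = 1.22 m × 3.64×10^14 m² = 4.443×10^14 m³ = 4.443×10^5 km³.
Ice volume = water volume × ρ_w/ρ_ice = 4.443×10^5 × 998.4/916 = 4.84×10^5 km³.

≈ 4.84×10^5 km³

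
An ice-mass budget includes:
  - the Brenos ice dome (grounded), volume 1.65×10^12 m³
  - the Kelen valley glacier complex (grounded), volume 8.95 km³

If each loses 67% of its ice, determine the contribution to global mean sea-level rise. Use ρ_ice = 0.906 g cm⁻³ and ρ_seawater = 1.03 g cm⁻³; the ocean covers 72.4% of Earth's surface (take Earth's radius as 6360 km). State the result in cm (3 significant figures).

Brenos: 0.67 × 1.65×10^12 m³ × (906/1030) = 9.724×10^11 m³ of water.
Kelen: 0.67 × 8.95 km³ × (906/1030) = 5.275 km³ of water.
Total added water ≈ 9.777×10^11 m³ over 3.68×10^14 m² → Δh = 2.66×10^-3 m = 0.266 cm.

≈ 0.266 cm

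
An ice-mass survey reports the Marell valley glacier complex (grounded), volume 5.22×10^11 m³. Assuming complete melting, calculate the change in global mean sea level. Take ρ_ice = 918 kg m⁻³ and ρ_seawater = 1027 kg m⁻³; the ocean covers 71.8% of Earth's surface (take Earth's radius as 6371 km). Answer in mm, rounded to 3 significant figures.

≈ 1.27 mm

Marell: 5.22×10^11 m³ × (918/1027) = 4.666×10^11 m³ of water.
Spread over 3.66×10^14 m² of ocean, Δh = 4.666×10^11 / 3.66×10^14 = 1.27×10^-3 m = 1.27 mm.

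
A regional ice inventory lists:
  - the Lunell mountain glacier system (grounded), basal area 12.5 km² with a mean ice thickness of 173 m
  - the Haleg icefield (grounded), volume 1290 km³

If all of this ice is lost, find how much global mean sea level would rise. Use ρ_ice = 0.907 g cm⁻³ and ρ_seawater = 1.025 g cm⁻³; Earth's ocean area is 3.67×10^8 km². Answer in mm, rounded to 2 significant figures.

≈ 3.1 mm

Lunell: ice volume = 12.5 km² × 173 m = 2.163 km³; 2.163 × (907/1025) = 1.914 km³ of water.
Haleg: 1290 km³ × (907/1025) = 1141 km³ of water.
Total added water ≈ 1.143×10^12 m³ over 3.67×10^14 m² → Δh = 3.12×10^-3 m = 3.1 mm.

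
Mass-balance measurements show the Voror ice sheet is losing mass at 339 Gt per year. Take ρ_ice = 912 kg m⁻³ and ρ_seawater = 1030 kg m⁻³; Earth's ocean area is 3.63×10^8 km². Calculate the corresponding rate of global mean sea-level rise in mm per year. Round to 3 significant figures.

≈ 0.907 mm/yr

ρ_w = 1030 kg m⁻³. Annual water volume added = 339 Gt / ρ_w = 3.390×10^14 kg / 1030 kg m⁻³ = 3.291×10^11 m³.
Δh per year = 3.291×10^11 / 3.63×10^14 = 9.07×10^-4 m = 0.907 mm.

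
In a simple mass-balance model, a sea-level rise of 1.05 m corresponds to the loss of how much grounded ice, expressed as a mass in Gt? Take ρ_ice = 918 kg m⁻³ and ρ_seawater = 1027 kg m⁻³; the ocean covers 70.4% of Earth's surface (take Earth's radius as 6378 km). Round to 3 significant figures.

≈ 3.88×10^5 Gt

Required water volume = Δh × A = 1.05 m × 3.60×10^14 m² = 3.779×10^14 m³.
ρ_w = 1027 kg m⁻³, so the mass of water = 3.779×10^14 m³ × 1027 kg m⁻³ = 3.881×10^17 kg = 3.88×10^5 Gt (and the same mass of ice, by conservation).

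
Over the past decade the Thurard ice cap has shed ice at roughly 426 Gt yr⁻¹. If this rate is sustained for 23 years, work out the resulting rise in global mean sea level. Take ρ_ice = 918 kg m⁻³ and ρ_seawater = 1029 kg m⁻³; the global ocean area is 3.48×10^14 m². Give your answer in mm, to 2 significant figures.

≈ 27 mm

Total mass lost = 426 Gt/yr × 23 yr = 9798 Gt = 9.798×10^15 kg.
ρ_w = 1029 kg m⁻³, so water volume = 9.798×10^15 / 1029 = 9.522×10^12 m³.
Δh = 9.522×10^12 / 3.48×10^14 = 0.0274 m = 27 mm.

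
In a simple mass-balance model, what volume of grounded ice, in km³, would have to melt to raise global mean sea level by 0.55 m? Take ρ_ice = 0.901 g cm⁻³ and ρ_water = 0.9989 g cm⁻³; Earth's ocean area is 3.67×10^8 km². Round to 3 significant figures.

Required water volume = Δh × A = 0.55 m × 3.67×10^14 m² = 2.019×10^14 m³ = 2.019×10^5 km³.
Ice volume = water volume × ρ_w/ρ_ice = 2.019×10^5 × 998.9/901 = 2.24×10^5 km³.

≈ 2.24×10^5 km³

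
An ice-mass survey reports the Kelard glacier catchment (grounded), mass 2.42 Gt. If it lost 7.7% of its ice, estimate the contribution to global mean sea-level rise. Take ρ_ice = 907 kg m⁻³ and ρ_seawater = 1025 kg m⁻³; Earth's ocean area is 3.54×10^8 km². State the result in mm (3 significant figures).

Kelard: 0.077 × 2.42 Gt = 1.863×10^11 kg; dividing by ρ_w = 1025 kg m⁻³ gives 1.818×10^8 m³ of water.
Spread over 3.54×10^14 m² of ocean, Δh = 1.818×10^8 / 3.54×10^14 = 5.14×10^-7 m = 5.14×10^-4 mm.

≈ 5.14×10^-4 mm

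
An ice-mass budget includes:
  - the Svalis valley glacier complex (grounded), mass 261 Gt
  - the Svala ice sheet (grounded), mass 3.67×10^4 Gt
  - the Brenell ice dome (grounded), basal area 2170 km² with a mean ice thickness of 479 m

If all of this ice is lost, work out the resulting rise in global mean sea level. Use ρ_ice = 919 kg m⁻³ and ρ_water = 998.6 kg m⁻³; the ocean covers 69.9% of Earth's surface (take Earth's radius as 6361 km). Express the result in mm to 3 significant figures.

Svalis: 261 Gt = 2.610×10^14 kg; dividing by ρ_w = 998.6 kg m⁻³ gives 2.614×10^11 m³ of water.
Svala: 3.67×10^4 Gt = 3.670×10^16 kg; dividing by ρ_w = 998.6 kg m⁻³ gives 3.675×10^13 m³ of water.
Brenell: ice volume = 2170 km² × 479 m = 1039 km³; 1039 × (919/998.6) = 956.6 km³ of water.
Total added water ≈ 3.797×10^13 m³ over 3.55×10^14 m² → Δh = 0.107 m = 107 mm.

≈ 107 mm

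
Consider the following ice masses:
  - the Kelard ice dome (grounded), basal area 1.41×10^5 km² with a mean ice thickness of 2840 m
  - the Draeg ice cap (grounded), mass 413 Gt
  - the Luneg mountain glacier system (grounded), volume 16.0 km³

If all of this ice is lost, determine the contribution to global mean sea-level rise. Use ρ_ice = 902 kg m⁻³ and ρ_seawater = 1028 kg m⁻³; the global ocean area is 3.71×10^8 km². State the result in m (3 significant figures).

Kelard: ice volume = 1.41×10^5 km² × 2840 m = 4.004×10^5 km³; 4.004×10^5 × (902/1028) = 3.514×10^5 km³ of water.
Draeg: 413 Gt = 4.130×10^14 kg; dividing by ρ_w = 1028 kg m⁻³ gives 4.018×10^11 m³ of water.
Luneg: 16.0 km³ × (902/1028) = 14.04 km³ of water.
Total added water ≈ 3.518×10^14 m³ over 3.71×10^14 m² → Δh = 0.948 m.

≈ 0.948 m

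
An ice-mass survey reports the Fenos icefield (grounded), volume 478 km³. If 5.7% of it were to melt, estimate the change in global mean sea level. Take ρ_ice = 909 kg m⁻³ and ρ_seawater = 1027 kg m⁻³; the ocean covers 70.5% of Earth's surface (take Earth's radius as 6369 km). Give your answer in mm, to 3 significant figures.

Fenos: 0.057 × 478 km³ × (909/1027) = 24.12 km³ of water.
Spread over 3.59×10^14 m² of ocean, Δh = 2.412×10^10 / 3.59×10^14 = 6.71×10^-5 m = 0.0671 mm.

≈ 0.0671 mm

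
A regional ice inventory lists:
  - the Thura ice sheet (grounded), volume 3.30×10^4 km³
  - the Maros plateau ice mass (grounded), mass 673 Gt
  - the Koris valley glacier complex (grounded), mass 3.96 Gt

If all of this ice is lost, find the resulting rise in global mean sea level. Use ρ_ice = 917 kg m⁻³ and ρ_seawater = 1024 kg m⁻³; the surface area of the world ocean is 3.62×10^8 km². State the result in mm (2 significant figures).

Thura: 3.30×10^4 km³ × (917/1024) = 2.955×10^4 km³ of water.
Maros: 673 Gt = 6.730×10^14 kg; dividing by ρ_w = 1024 kg m⁻³ gives 6.572×10^11 m³ of water.
Koris: 3.96 Gt = 3.960×10^12 kg; dividing by ρ_w = 1024 kg m⁻³ gives 3.867×10^9 m³ of water.
Total added water ≈ 3.021×10^13 m³ over 3.62×10^14 m² → Δh = 0.0835 m = 83 mm.

≈ 83 mm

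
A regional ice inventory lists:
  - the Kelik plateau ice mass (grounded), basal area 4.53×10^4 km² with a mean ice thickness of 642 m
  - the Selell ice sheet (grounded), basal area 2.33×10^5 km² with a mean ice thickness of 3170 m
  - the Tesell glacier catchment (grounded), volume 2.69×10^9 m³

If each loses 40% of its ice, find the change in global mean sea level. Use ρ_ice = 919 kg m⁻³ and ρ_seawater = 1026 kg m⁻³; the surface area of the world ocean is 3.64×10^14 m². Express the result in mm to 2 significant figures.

≈ 760 mm

Kelik: ice volume = 4.53×10^4 km² × 642 m = 2.908×10^4 km³; 0.4 × 2.908×10^4 × (919/1026) = 1.042×10^4 km³ of water.
Selell: ice volume = 2.33×10^5 km² × 3170 m = 7.386×10^5 km³; 0.4 × 7.386×10^5 × (919/1026) = 2.646×10^5 km³ of water.
Tesell: 0.4 × 2.69×10^9 m³ × (919/1026) = 9.638×10^8 m³ of water.
Total added water ≈ 2.751×10^14 m³ over 3.64×10^14 m² → Δh = 0.756 m = 760 mm.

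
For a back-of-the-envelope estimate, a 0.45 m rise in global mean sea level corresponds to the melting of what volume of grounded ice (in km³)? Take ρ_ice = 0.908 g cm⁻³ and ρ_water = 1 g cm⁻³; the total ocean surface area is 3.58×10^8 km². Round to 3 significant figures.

Required water volume = Δh × A = 0.45 m × 3.58×10^14 m² = 1.611×10^14 m³ = 1.611×10^5 km³.
Ice volume = water volume × ρ_w/ρ_ice = 1.611×10^5 × 1000/908 = 1.77×10^5 km³.

≈ 1.77×10^5 km³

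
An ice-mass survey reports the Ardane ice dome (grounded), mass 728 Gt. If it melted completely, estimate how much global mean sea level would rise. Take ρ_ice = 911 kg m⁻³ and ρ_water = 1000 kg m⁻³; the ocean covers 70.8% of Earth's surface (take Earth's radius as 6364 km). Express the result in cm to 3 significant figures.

≈ 0.202 cm

Ardane: 728 Gt = 7.280×10^14 kg; dividing by ρ_w = 1000 kg m⁻³ gives 7.280×10^11 m³ of water.
Spread over 3.60×10^14 m² of ocean, Δh = 7.280×10^11 / 3.60×10^14 = 2.02×10^-3 m = 0.202 cm.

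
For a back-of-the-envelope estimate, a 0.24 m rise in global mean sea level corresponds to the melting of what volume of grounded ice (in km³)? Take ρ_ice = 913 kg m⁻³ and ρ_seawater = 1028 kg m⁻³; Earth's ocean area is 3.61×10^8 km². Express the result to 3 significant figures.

Required water volume = Δh × A = 0.24 m × 3.61×10^14 m² = 8.664×10^13 m³ = 8.664×10^4 km³.
Ice volume = water volume × ρ_w/ρ_ice = 8.664×10^4 × 1028/913 = 9.76×10^4 km³.

≈ 9.76×10^4 km³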